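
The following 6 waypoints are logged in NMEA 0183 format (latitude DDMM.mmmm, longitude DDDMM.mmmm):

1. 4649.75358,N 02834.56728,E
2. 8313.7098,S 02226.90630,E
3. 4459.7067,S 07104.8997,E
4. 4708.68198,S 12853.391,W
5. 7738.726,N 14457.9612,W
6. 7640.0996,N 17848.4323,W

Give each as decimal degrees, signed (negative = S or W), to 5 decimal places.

1. 46.82923, 28.57612
2. -83.22850, 22.44844
3. -44.99511, 71.08166
4. -47.14470, -128.88985
5. 77.64543, -144.96602
6. 76.66833, -178.80721

Point 1:
  Lat: degrees = first 2 digits = 46, minutes = 49.75358; 46 + 49.75358/60 = 46.829226
  N → positive
  Longitude: degrees = first 3 digits = 28, minutes = 34.56728; 28 + 34.56728/60 = 28.576121
  E ⇒ keep positive
Point 2:
  Lat: split at 2 digits → 83° and 13.7098′; 83 + 13.7098/60 = 83.228497
  S ⇒ negate
  Lon: degrees = first 3 digits = 22, minutes = 26.9063; 22 + 26.9063/60 = 22.448438
  E ⇒ keep positive
Point 3:
  φ: split at 2 digits → 44° and 59.7067′; 44 + 59.7067/60 = 44.995112
  S → negative
  Lon: split at 3 digits → 071° and 4.8997′; 71 + 4.8997/60 = 71.081662
  E ⇒ keep positive
Point 4:
  Lat: degrees = first 2 digits = 47, minutes = 8.68198; 47 + 8.68198/60 = 47.144700
  S → negative
  Longitude: split at 3 digits → 128° and 53.391′; 128 + 53.391/60 = 128.889850
  hemisphere W, so the sign is −
Point 5:
  Latitude: split at 2 digits → 77° and 38.726′; 77 + 38.726/60 = 77.645433
  N ⇒ keep positive
  Lon: split at 3 digits → 144° and 57.9612′; 144 + 57.9612/60 = 144.966020
  W → negative
Point 6:
  φ: split at 2 digits → 76° and 40.0996′; 76 + 40.0996/60 = 76.668327
  N → positive
  Lon: degrees = first 3 digits = 178, minutes = 48.4323; 178 + 48.4323/60 = 178.807205
  W ⇒ negate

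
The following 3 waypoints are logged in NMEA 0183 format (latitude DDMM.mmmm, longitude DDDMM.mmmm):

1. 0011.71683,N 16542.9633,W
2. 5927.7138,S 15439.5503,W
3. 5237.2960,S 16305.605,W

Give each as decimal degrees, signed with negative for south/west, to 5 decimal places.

Point 1:
  Latitude: degrees = first 2 digits = 0, minutes = 11.71683; 0 + 11.71683/60 = 0.195281
  N ⇒ keep positive
  Lon: degrees = first 3 digits = 165, minutes = 42.9633; 165 + 42.9633/60 = 165.716055
  hemisphere W, so the sign is −
Point 2:
  φ: degrees = first 2 digits = 59, minutes = 27.7138; 59 + 27.7138/60 = 59.461897
  hemisphere S, so the sign is −
  Longitude: degrees = first 3 digits = 154, minutes = 39.5503; 154 + 39.5503/60 = 154.659172
  W ⇒ negate
Point 3:
  Latitude: degrees = first 2 digits = 52, minutes = 37.296; 52 + 37.296/60 = 52.621600
  S → negative
  λ: degrees = first 3 digits = 163, minutes = 5.605; 163 + 5.605/60 = 163.093417
  hemisphere W, so the sign is −

1. 0.19528, -165.71606
2. -59.46190, -154.65917
3. -52.62160, -163.09342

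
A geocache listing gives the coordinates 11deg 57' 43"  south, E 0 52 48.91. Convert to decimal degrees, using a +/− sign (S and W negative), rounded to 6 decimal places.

-11.961944, 0.880253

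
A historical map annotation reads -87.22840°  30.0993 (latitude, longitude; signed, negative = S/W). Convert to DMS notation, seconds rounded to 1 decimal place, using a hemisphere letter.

Latitude is negative → S; |value| = 87.228400
Latitude: 0.228400° → 13.70400′; 0.70400 × 60 = 42.240″
Lon: 0.099300° → 5.95800′; 0.95800 × 60 = 57.480″

87°13′42.2″ S, 30°05′57.5″ E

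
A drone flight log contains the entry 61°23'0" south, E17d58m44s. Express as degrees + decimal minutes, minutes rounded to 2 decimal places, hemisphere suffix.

61° 23.00′ S, 17° 58.73′ E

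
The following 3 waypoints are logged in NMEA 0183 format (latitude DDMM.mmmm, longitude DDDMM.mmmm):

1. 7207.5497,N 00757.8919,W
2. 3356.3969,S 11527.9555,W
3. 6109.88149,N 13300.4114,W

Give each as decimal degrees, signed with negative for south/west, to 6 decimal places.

Point 1:
  Latitude: split at 2 digits → 72° and 7.5497′; 72 + 7.5497/60 = 72.1258283
  N ⇒ keep positive
  Longitude: split at 3 digits → 007° and 57.8919′; 7 + 57.8919/60 = 7.9648650
  hemisphere W, so the sign is −
Point 2:
  Lat: split at 2 digits → 33° and 56.3969′; 33 + 56.3969/60 = 33.9399483
  hemisphere S, so the sign is −
  λ: split at 3 digits → 115° and 27.9555′; 115 + 27.9555/60 = 115.4659250
  hemisphere W, so the sign is −
Point 3:
  Lat: split at 2 digits → 61° and 9.88149′; 61 + 9.88149/60 = 61.1646915
  N → positive
  Lon: degrees = first 3 digits = 133, minutes = 0.4114; 133 + 0.4114/60 = 133.0068567
  hemisphere W, so the sign is −

1. 72.125828, -7.964865
2. -33.939948, -115.465925
3. 61.164692, -133.006857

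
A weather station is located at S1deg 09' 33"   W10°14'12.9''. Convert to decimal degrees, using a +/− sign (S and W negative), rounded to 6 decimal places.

-1.159167, -10.236917

Lat: 1° + 9/60 + 33/3600 = 1 + 0.150000 + 0.009167 = 1.1591667
hemisphere S, so the sign is −
Longitude: 10° + 14/60 + 12.9/3600 = 10 + 0.233333 + 0.003583 = 10.2369167
W → negative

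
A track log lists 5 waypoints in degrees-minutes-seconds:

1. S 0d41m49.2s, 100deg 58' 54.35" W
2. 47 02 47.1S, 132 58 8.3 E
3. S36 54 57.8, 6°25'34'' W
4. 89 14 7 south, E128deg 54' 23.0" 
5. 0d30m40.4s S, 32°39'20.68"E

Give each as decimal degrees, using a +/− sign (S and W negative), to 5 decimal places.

1. -0.69700, -100.98176
2. -47.04642, 132.96897
3. -36.91606, -6.42611
4. -89.23528, 128.90639
5. -0.51122, 32.65574

Point 1:
  Latitude: 0 + 41/60 + 49.2/3600 = 0.697000
  S → negative
  Lon: 58′ + 54.35″ = 58.90583′; 100 + 58.90583/60 = 100.981764
  W → negative
Point 2:
  Latitude: 47° + 2/60 + 47.1/3600 = 47 + 0.033333 + 0.013083 = 47.046417
  hemisphere S, so the sign is −
  λ: 132 + 58/60 + 8.3/3600 = 132.968972
  E → positive
Point 3:
  φ: 54′ + 57.8″ = 54.96333′; 36 + 54.96333/60 = 36.916056
  S → negative
  Lon: 25′ + 34″ = 25.56667′; 6 + 25.56667/60 = 6.426111
  W → negative
Point 4:
  φ: 14′ + 7″ = 14.11667′; 89 + 14.11667/60 = 89.235278
  S → negative
  Lon: 54′ + 23″ = 54.38333′; 128 + 54.38333/60 = 128.906389
  E → positive
Point 5:
  Latitude: 0° + 30/60 + 40.4/3600 = 0 + 0.500000 + 0.011222 = 0.511222
  S → negative
  Longitude: 32° + 39/60 + 20.68/3600 = 32 + 0.650000 + 0.005744 = 32.655744
  E ⇒ keep positive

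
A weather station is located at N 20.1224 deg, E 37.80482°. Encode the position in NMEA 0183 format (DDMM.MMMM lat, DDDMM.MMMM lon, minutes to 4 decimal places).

Lat: fractional part 0.122400 → 7.344000 minutes
Longitude: minutes = (37.804820 − 37) × 60 = 48.289200

2007.3440,N / 03748.2892,E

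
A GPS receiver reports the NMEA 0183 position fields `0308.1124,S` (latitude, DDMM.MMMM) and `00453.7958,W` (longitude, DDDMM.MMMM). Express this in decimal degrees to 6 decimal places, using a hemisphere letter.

φ: split at 2 digits → 03° and 8.1124′; 3 + 8.1124/60 = 3.1352067
Lon: split at 3 digits → 004° and 53.7958′; 4 + 53.7958/60 = 4.8965967

3.135207° S, 4.896597° W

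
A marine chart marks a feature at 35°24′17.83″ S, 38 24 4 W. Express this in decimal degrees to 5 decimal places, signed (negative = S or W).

Latitude: 24′ + 17.83″ = 24.29717′; 35 + 24.29717/60 = 35.404953
S ⇒ negate
Longitude: 24′ + 4″ = 24.06667′; 38 + 24.06667/60 = 38.401111
hemisphere W, so the sign is −

-35.40495, -38.40111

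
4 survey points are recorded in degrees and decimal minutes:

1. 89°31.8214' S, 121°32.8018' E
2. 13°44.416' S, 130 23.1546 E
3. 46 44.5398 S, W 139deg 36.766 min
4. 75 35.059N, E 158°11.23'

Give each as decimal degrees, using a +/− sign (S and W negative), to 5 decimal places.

1. -89.53036, 121.54670
2. -13.74027, 130.38591
3. -46.74233, -139.61277
4. 75.58432, 158.18717

Point 1:
  Latitude: 31.8214′ = 0.530357°; total 89.530357
  S → negative
  Longitude: 121 + 32.8018/60 = 121.546697
  E ⇒ keep positive
Point 2:
  Lat: 13 + 44.416/60 = 13.740267
  S ⇒ negate
  Longitude: 130 + 23.1546/60 = 130.385910
  E → positive
Point 3:
  φ: 46 + 44.5398/60 = 46.742330
  hemisphere S, so the sign is −
  Longitude: 36.766′ = 0.612767°; total 139.612767
  hemisphere W, so the sign is −
Point 4:
  φ: 75 + 35.059/60 = 75.584317
  N → positive
  λ: 11.23′ = 0.187167°; total 158.187167
  E ⇒ keep positive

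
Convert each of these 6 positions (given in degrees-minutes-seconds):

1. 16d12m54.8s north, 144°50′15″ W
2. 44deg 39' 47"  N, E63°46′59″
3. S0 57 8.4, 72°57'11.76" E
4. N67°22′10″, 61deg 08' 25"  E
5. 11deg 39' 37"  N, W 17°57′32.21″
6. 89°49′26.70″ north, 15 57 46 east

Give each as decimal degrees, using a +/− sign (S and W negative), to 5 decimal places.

Point 1:
  Lat: 16° + 12/60 + 54.8/3600 = 16 + 0.200000 + 0.015222 = 16.215222
  N ⇒ keep positive
  Longitude: 144° + 50/60 + 15/3600 = 144 + 0.833333 + 0.004167 = 144.837500
  hemisphere W, so the sign is −
Point 2:
  φ: 44 + 39/60 + 47/3600 = 44.663056
  N ⇒ keep positive
  Lon: 46′ + 59″ = 46.98333′; 63 + 46.98333/60 = 63.783056
  E ⇒ keep positive
Point 3:
  Latitude: 57′ + 8.4″ = 57.14000′; 0 + 57.14000/60 = 0.952333
  S → negative
  Lon: 72° + 57/60 + 11.76/3600 = 72 + 0.950000 + 0.003267 = 72.953267
  E ⇒ keep positive
Point 4:
  Lat: 67 + 22/60 + 10/3600 = 67.369444
  N → positive
  λ: 61 + 8/60 + 25/3600 = 61.140278
  E → positive
Point 5:
  Lat: 11° + 39/60 + 37/3600 = 11 + 0.650000 + 0.010278 = 11.660278
  N → positive
  Lon: 17° + 57/60 + 32.21/3600 = 17 + 0.950000 + 0.008947 = 17.958947
  hemisphere W, so the sign is −
Point 6:
  Lat: 89 + 49/60 + 26.7/3600 = 89.824083
  N → positive
  Longitude: 57′ + 46″ = 57.76667′; 15 + 57.76667/60 = 15.962778
  E ⇒ keep positive

1. 16.21522, -144.83750
2. 44.66306, 63.78306
3. -0.95233, 72.95327
4. 67.36944, 61.14028
5. 11.66028, -17.95895
6. 89.82408, 15.96278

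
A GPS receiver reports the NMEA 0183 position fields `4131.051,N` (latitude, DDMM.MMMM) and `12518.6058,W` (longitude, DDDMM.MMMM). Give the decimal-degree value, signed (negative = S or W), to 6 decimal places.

41.517517, -125.310097

Latitude: degrees = first 2 digits = 41, minutes = 31.051; 41 + 31.051/60 = 41.5175167
N ⇒ keep positive
Longitude: degrees = first 3 digits = 125, minutes = 18.6058; 125 + 18.6058/60 = 125.3100967
W ⇒ negate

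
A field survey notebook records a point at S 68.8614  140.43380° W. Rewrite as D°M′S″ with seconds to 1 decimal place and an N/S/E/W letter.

Latitude: whole degrees 68; 51.68400′ → 51′ and 41.040″
λ: 0.433800 × 60 = 26.02800′ → 26′, remainder × 60 = 1.680″

68°51′41.0″ S, 140°26′1.7″ W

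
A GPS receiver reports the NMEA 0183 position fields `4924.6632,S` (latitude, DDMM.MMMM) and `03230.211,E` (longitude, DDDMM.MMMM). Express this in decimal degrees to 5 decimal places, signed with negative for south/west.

-49.41105, 32.50352

Lat: degrees = first 2 digits = 49, minutes = 24.6632; 49 + 24.6632/60 = 49.411053
S ⇒ negate
Longitude: degrees = first 3 digits = 32, minutes = 30.211; 32 + 30.211/60 = 32.503517
E → positive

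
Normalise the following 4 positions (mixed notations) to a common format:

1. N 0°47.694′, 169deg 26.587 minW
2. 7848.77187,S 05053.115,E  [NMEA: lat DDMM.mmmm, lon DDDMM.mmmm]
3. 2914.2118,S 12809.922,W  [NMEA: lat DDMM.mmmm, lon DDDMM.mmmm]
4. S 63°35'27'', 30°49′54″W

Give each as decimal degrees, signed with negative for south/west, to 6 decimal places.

1. 0.794900, -169.443117
2. -78.812865, 50.885250
3. -29.236863, -128.165367
4. -63.590833, -30.831667

Point 1:
  Latitude: 47.694′ = 0.794900°; total 0.7949000
  N ⇒ keep positive
  Longitude: 169 + 26.587/60 = 169.4431167
  hemisphere W, so the sign is −
Point 2:
  Lat: split at 2 digits → 78° and 48.77187′; 78 + 48.77187/60 = 78.8128645
  S → negative
  Lon: split at 3 digits → 050° and 53.115′; 50 + 53.115/60 = 50.8852500
  E → positive
Point 3:
  Lat: split at 2 digits → 29° and 14.2118′; 29 + 14.2118/60 = 29.2368633
  hemisphere S, so the sign is −
  Longitude: degrees = first 3 digits = 128, minutes = 9.922; 128 + 9.922/60 = 128.1653667
  hemisphere W, so the sign is −
Point 4:
  Lat: 63° + 35/60 + 27/3600 = 63 + 0.583333 + 0.007500 = 63.5908333
  S ⇒ negate
  Longitude: 30° + 49/60 + 54/3600 = 30 + 0.816667 + 0.015000 = 30.8316667
  hemisphere W, so the sign is −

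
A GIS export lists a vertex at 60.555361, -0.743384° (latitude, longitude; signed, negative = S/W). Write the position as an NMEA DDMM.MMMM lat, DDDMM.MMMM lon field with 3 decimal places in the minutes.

6033.322,N / 00044.603,W

Lat: fractional part 0.555361 → 33.32166 minutes
Longitude is negative → W; |value| = 0.743384
λ: minutes = (0.743384 − 0) × 60 = 44.60304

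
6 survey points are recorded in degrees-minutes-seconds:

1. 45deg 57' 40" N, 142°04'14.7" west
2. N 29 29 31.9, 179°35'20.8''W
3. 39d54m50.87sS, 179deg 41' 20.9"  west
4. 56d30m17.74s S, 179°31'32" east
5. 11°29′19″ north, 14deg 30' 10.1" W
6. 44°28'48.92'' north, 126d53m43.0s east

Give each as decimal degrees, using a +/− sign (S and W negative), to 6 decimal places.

Point 1:
  Latitude: 45° + 57/60 + 40/3600 = 45 + 0.950000 + 0.011111 = 45.9611111
  N → positive
  λ: 142° + 4/60 + 14.7/3600 = 142 + 0.066667 + 0.004083 = 142.0707500
  W ⇒ negate
Point 2:
  Latitude: 29 + 29/60 + 31.9/3600 = 29.4921944
  N ⇒ keep positive
  λ: 35′ + 20.8″ = 35.34667′; 179 + 35.34667/60 = 179.5891111
  W → negative
Point 3:
  Lat: 39 + 54/60 + 50.87/3600 = 39.9141306
  S → negative
  Lon: 179° + 41/60 + 20.9/3600 = 179 + 0.683333 + 0.005806 = 179.6891389
  hemisphere W, so the sign is −
Point 4:
  φ: 56 + 30/60 + 17.74/3600 = 56.5049278
  S ⇒ negate
  λ: 179 + 31/60 + 32/3600 = 179.5255556
  E → positive
Point 5:
  Latitude: 29′ + 19″ = 29.31667′; 11 + 29.31667/60 = 11.4886111
  N → positive
  λ: 14 + 30/60 + 10.1/3600 = 14.5028056
  W ⇒ negate
Point 6:
  φ: 28′ + 48.92″ = 28.81533′; 44 + 28.81533/60 = 44.4802556
  N → positive
  λ: 126° + 53/60 + 43/3600 = 126 + 0.883333 + 0.011944 = 126.8952778
  E → positive

1. 45.961111, -142.070750
2. 29.492194, -179.589111
3. -39.914131, -179.689139
4. -56.504928, 179.525556
5. 11.488611, -14.502806
6. 44.480256, 126.895278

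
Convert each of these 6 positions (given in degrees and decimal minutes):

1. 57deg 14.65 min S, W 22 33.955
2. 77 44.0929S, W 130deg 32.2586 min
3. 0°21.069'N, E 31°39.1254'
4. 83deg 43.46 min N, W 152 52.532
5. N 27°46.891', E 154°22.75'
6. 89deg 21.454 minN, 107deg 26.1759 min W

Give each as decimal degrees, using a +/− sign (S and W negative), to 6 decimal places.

1. -57.244167, -22.565917
2. -77.734882, -130.537643
3. 0.351150, 31.652090
4. 83.724333, -152.875533
5. 27.781517, 154.379167
6. 89.357567, -107.436265

Point 1:
  Latitude: 57 + 14.65/60 = 57.2441667
  hemisphere S, so the sign is −
  Longitude: 33.955′ = 0.565917°; total 22.5659167
  W ⇒ negate
Point 2:
  φ: 77 + 44.0929/60 = 77.7348817
  hemisphere S, so the sign is −
  Lon: 130 + 32.2586/60 = 130.5376433
  hemisphere W, so the sign is −
Point 3:
  Lat: 21.069′ = 0.351150°; total 0.3511500
  N ⇒ keep positive
  λ: 31 + 39.1254/60 = 31.6520900
  E ⇒ keep positive
Point 4:
  Lat: 43.46′ = 0.724333°; total 83.7243333
  N ⇒ keep positive
  Longitude: 52.532′ = 0.875533°; total 152.8755333
  W → negative
Point 5:
  Latitude: 46.891′ = 0.781517°; total 27.7815167
  N → positive
  Longitude: 154 + 22.75/60 = 154.3791667
  E ⇒ keep positive
Point 6:
  Lat: 89 + 21.454/60 = 89.3575667
  N → positive
  Lon: 26.1759′ = 0.436265°; total 107.4362650
  W ⇒ negate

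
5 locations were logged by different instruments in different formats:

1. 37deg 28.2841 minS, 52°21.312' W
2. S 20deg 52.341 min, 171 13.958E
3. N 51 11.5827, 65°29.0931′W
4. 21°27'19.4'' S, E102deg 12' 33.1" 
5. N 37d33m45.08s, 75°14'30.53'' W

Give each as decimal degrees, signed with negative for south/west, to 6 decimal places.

Point 1:
  Lat: 28.2841′ = 0.471402°; total 37.4714017
  S → negative
  Lon: 52 + 21.312/60 = 52.3552000
  W ⇒ negate
Point 2:
  Latitude: 20 + 52.341/60 = 20.8723500
  hemisphere S, so the sign is −
  Lon: 13.958′ = 0.232633°; total 171.2326333
  E ⇒ keep positive
Point 3:
  Latitude: 51 + 11.5827/60 = 51.1930450
  N ⇒ keep positive
  λ: 29.0931′ = 0.484885°; total 65.4848850
  W ⇒ negate
Point 4:
  φ: 21 + 27/60 + 19.4/3600 = 21.4553889
  hemisphere S, so the sign is −
  Longitude: 12′ + 33.1″ = 12.55167′; 102 + 12.55167/60 = 102.2091944
  E ⇒ keep positive
Point 5:
  Lat: 37 + 33/60 + 45.08/3600 = 37.5625222
  N → positive
  Longitude: 14′ + 30.53″ = 14.50883′; 75 + 14.50883/60 = 75.2418139
  hemisphere W, so the sign is −

1. -37.471402, -52.355200
2. -20.872350, 171.232633
3. 51.193045, -65.484885
4. -21.455389, 102.209194
5. 37.562522, -75.241814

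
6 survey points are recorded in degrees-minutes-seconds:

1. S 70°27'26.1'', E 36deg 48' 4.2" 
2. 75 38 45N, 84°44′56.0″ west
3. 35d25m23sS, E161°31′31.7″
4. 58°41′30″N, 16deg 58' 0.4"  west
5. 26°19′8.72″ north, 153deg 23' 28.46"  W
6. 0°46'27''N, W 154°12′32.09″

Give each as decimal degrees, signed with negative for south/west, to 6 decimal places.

1. -70.457250, 36.801167
2. 75.645833, -84.748889
3. -35.423056, 161.525472
4. 58.691667, -16.966778
5. 26.319089, -153.391239
6. 0.774167, -154.208914

Point 1:
  Latitude: 27′ + 26.1″ = 27.43500′; 70 + 27.43500/60 = 70.4572500
  S ⇒ negate
  λ: 36° + 48/60 + 4.2/3600 = 36 + 0.800000 + 0.001167 = 36.8011667
  E ⇒ keep positive
Point 2:
  Lat: 75 + 38/60 + 45/3600 = 75.6458333
  N → positive
  Lon: 44′ + 56″ = 44.93333′; 84 + 44.93333/60 = 84.7488889
  W → negative
Point 3:
  Lat: 35° + 25/60 + 23/3600 = 35 + 0.416667 + 0.006389 = 35.4230556
  S ⇒ negate
  Lon: 31′ + 31.7″ = 31.52833′; 161 + 31.52833/60 = 161.5254722
  E ⇒ keep positive
Point 4:
  Lat: 41′ + 30″ = 41.50000′; 58 + 41.50000/60 = 58.6916667
  N → positive
  λ: 16 + 58/60 + 0.4/3600 = 16.9667778
  W → negative
Point 5:
  Latitude: 26° + 19/60 + 8.72/3600 = 26 + 0.316667 + 0.002422 = 26.3190889
  N → positive
  Lon: 153° + 23/60 + 28.46/3600 = 153 + 0.383333 + 0.007906 = 153.3912389
  W ⇒ negate
Point 6:
  φ: 46′ + 27″ = 46.45000′; 0 + 46.45000/60 = 0.7741667
  N → positive
  Lon: 12′ + 32.09″ = 12.53483′; 154 + 12.53483/60 = 154.2089139
  W ⇒ negate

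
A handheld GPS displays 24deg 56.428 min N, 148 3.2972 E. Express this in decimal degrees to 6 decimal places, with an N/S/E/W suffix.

φ: 24 + 56.428/60 = 24.9404667
Lon: 148 + 3.2972/60 = 148.0549533

24.940467° N, 148.054953° E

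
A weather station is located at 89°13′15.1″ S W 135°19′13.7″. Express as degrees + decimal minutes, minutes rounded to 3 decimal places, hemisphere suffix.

Latitude: 13 + 15.1/60 = 13.25167′
Lon: 19 + 13.7/60 = 19.22833′

89° 13.252′ S, 135° 19.228′ W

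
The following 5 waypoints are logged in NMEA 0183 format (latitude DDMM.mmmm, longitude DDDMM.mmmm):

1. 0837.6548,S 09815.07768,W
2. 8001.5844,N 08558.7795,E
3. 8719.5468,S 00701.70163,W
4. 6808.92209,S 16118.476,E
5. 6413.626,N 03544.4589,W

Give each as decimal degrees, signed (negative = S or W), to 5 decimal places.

1. -8.62758, -98.25129
2. 80.02641, 85.97966
3. -87.32578, -7.02836
4. -68.14870, 161.30793
5. 64.22710, -35.74098

Point 1:
  φ: degrees = first 2 digits = 8, minutes = 37.6548; 8 + 37.6548/60 = 8.627580
  S ⇒ negate
  Lon: split at 3 digits → 098° and 15.07768′; 98 + 15.07768/60 = 98.251295
  W → negative
Point 2:
  Lat: degrees = first 2 digits = 80, minutes = 1.5844; 80 + 1.5844/60 = 80.026407
  N ⇒ keep positive
  λ: split at 3 digits → 085° and 58.7795′; 85 + 58.7795/60 = 85.979658
  E → positive
Point 3:
  φ: degrees = first 2 digits = 87, minutes = 19.5468; 87 + 19.5468/60 = 87.325780
  S ⇒ negate
  Lon: degrees = first 3 digits = 7, minutes = 1.70163; 7 + 1.70163/60 = 7.028361
  W ⇒ negate
Point 4:
  φ: degrees = first 2 digits = 68, minutes = 8.92209; 68 + 8.92209/60 = 68.148702
  S → negative
  Longitude: degrees = first 3 digits = 161, minutes = 18.476; 161 + 18.476/60 = 161.307933
  E → positive
Point 5:
  Latitude: split at 2 digits → 64° and 13.626′; 64 + 13.626/60 = 64.227100
  N → positive
  Longitude: degrees = first 3 digits = 35, minutes = 44.4589; 35 + 44.4589/60 = 35.740982
  W → negative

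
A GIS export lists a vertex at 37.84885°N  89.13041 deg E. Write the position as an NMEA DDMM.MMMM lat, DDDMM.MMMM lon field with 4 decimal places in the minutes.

3750.9310,N / 08907.8246,E

Lat: minutes = (37.848850 − 37) × 60 = 50.931000
Longitude: fractional part 0.130410 → 7.824600 minutes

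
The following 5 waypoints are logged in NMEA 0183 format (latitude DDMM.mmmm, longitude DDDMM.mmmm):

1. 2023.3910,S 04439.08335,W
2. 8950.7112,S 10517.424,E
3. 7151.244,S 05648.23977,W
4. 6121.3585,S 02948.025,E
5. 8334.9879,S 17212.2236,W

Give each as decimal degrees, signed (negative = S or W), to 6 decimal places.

1. -20.389850, -44.651389
2. -89.845187, 105.290400
3. -71.854067, -56.803996
4. -61.355975, 29.800417
5. -83.583132, -172.203727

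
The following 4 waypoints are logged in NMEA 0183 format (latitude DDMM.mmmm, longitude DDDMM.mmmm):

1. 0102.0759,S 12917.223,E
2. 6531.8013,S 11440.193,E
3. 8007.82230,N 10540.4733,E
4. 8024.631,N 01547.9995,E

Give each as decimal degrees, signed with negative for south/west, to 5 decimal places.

Point 1:
  φ: split at 2 digits → 01° and 2.0759′; 1 + 2.0759/60 = 1.034598
  hemisphere S, so the sign is −
  Lon: split at 3 digits → 129° and 17.223′; 129 + 17.223/60 = 129.287050
  E → positive
Point 2:
  φ: degrees = first 2 digits = 65, minutes = 31.8013; 65 + 31.8013/60 = 65.530022
  S → negative
  λ: split at 3 digits → 114° and 40.193′; 114 + 40.193/60 = 114.669883
  E ⇒ keep positive
Point 3:
  Latitude: split at 2 digits → 80° and 7.8223′; 80 + 7.8223/60 = 80.130372
  N → positive
  Longitude: degrees = first 3 digits = 105, minutes = 40.4733; 105 + 40.4733/60 = 105.674555
  E ⇒ keep positive
Point 4:
  φ: degrees = first 2 digits = 80, minutes = 24.631; 80 + 24.631/60 = 80.410517
  N ⇒ keep positive
  Lon: degrees = first 3 digits = 15, minutes = 47.9995; 15 + 47.9995/60 = 15.799992
  E → positive

1. -1.03460, 129.28705
2. -65.53002, 114.66988
3. 80.13037, 105.67456
4. 80.41052, 15.79999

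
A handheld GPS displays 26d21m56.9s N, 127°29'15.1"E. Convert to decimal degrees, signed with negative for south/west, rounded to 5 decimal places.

Latitude: 26° + 21/60 + 56.9/3600 = 26 + 0.350000 + 0.015806 = 26.365806
N → positive
λ: 29′ + 15.1″ = 29.25167′; 127 + 29.25167/60 = 127.487528
E → positive

26.36581, 127.48753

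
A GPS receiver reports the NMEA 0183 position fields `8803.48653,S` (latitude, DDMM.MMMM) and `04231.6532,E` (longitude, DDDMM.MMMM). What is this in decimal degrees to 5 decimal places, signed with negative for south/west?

-88.05811, 42.52755

Latitude: split at 2 digits → 88° and 3.48653′; 88 + 3.48653/60 = 88.058109
hemisphere S, so the sign is −
λ: split at 3 digits → 042° and 31.6532′; 42 + 31.6532/60 = 42.527553
E ⇒ keep positive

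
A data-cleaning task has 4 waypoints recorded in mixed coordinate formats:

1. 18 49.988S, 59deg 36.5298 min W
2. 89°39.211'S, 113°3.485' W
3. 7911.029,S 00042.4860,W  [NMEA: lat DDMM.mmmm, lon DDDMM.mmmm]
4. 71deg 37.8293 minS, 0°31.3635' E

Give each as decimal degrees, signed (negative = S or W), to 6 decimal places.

1. -18.833133, -59.608830
2. -89.653517, -113.058083
3. -79.183817, -0.708100
4. -71.630488, 0.522725

Point 1:
  φ: 18 + 49.988/60 = 18.8331333
  S ⇒ negate
  Longitude: 36.5298′ = 0.608830°; total 59.6088300
  W ⇒ negate
Point 2:
  Latitude: 39.211′ = 0.653517°; total 89.6535167
  hemisphere S, so the sign is −
  Lon: 3.485′ = 0.058083°; total 113.0580833
  W → negative
Point 3:
  φ: degrees = first 2 digits = 79, minutes = 11.029; 79 + 11.029/60 = 79.1838167
  hemisphere S, so the sign is −
  Longitude: split at 3 digits → 000° and 42.486′; 0 + 42.486/60 = 0.7081000
  W ⇒ negate
Point 4:
  φ: 71 + 37.8293/60 = 71.6304883
  S ⇒ negate
  Lon: 0 + 31.3635/60 = 0.5227250
  E ⇒ keep positive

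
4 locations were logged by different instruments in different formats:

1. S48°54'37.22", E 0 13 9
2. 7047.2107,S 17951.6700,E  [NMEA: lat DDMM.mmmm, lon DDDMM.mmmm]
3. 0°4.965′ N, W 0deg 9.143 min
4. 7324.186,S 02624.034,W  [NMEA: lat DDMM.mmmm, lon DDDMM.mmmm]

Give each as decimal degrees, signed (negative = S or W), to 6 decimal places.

Point 1:
  φ: 48 + 54/60 + 37.22/3600 = 48.9103389
  hemisphere S, so the sign is −
  Longitude: 13′ + 9″ = 13.15000′; 0 + 13.15000/60 = 0.2191667
  E → positive
Point 2:
  φ: split at 2 digits → 70° and 47.2107′; 70 + 47.2107/60 = 70.7868450
  hemisphere S, so the sign is −
  Lon: split at 3 digits → 179° and 51.67′; 179 + 51.67/60 = 179.8611667
  E ⇒ keep positive
Point 3:
  φ: 4.965′ = 0.082750°; total 0.0827500
  N ⇒ keep positive
  Longitude: 0 + 9.143/60 = 0.1523833
  W ⇒ negate
Point 4:
  φ: split at 2 digits → 73° and 24.186′; 73 + 24.186/60 = 73.4031000
  hemisphere S, so the sign is −
  Longitude: degrees = first 3 digits = 26, minutes = 24.034; 26 + 24.034/60 = 26.4005667
  W → negative

1. -48.910339, 0.219167
2. -70.786845, 179.861167
3. 0.082750, -0.152383
4. -73.403100, -26.400567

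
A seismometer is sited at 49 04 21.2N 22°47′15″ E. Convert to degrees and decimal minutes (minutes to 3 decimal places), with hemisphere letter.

Lat: 4 + 21.2/60 = 4.35333′
Lon: 47 + 15/60 = 47.25000′

49° 4.353′ N, 22° 47.250′ E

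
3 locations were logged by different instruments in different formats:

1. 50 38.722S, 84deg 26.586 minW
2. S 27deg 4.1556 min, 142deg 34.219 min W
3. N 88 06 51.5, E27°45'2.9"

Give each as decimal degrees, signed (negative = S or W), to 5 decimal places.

1. -50.64537, -84.44310
2. -27.06926, -142.57032
3. 88.11431, 27.75081

Point 1:
  Lat: 50 + 38.722/60 = 50.645367
  hemisphere S, so the sign is −
  Lon: 84 + 26.586/60 = 84.443100
  W ⇒ negate
Point 2:
  Lat: 4.1556′ = 0.069260°; total 27.069260
  S ⇒ negate
  Longitude: 34.219′ = 0.570317°; total 142.570317
  hemisphere W, so the sign is −
Point 3:
  Latitude: 88 + 6/60 + 51.5/3600 = 88.114306
  N → positive
  Longitude: 27 + 45/60 + 2.9/3600 = 27.750806
  E → positive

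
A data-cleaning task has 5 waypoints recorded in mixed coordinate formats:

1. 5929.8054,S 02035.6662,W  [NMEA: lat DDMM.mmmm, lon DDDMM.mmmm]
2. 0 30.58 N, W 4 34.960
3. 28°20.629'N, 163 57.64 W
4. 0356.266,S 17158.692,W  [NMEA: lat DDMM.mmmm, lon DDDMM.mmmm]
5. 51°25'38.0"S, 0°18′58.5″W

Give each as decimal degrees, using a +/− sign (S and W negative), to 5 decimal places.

Point 1:
  Latitude: degrees = first 2 digits = 59, minutes = 29.8054; 59 + 29.8054/60 = 59.496757
  S ⇒ negate
  Longitude: degrees = first 3 digits = 20, minutes = 35.6662; 20 + 35.6662/60 = 20.594437
  W ⇒ negate
Point 2:
  Lat: 0 + 30.58/60 = 0.509667
  N → positive
  Lon: 4 + 34.96/60 = 4.582667
  W ⇒ negate
Point 3:
  Lat: 20.629′ = 0.343817°; total 28.343817
  N → positive
  Lon: 163 + 57.64/60 = 163.960667
  hemisphere W, so the sign is −
Point 4:
  φ: split at 2 digits → 03° and 56.266′; 3 + 56.266/60 = 3.937767
  hemisphere S, so the sign is −
  λ: split at 3 digits → 171° and 58.692′; 171 + 58.692/60 = 171.978200
  W → negative
Point 5:
  Latitude: 51° + 25/60 + 38/3600 = 51 + 0.416667 + 0.010556 = 51.427222
  S ⇒ negate
  Lon: 0° + 18/60 + 58.5/3600 = 0 + 0.300000 + 0.016250 = 0.316250
  W → negative

1. -59.49676, -20.59444
2. 0.50967, -4.58267
3. 28.34382, -163.96067
4. -3.93777, -171.97820
5. -51.42722, -0.31625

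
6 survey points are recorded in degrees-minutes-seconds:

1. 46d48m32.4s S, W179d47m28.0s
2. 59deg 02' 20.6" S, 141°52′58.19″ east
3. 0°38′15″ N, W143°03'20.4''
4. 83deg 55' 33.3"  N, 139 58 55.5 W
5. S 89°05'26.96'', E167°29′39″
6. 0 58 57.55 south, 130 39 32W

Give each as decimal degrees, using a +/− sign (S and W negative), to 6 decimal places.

1. -46.809000, -179.791111
2. -59.039056, 141.882831
3. 0.637500, -143.055667
4. 83.925917, -139.982083
5. -89.090822, 167.494167
6. -0.982653, -130.658889

Point 1:
  φ: 46 + 48/60 + 32.4/3600 = 46.8090000
  S → negative
  Longitude: 47′ + 28″ = 47.46667′; 179 + 47.46667/60 = 179.7911111
  W → negative
Point 2:
  Lat: 59 + 2/60 + 20.6/3600 = 59.0390556
  hemisphere S, so the sign is −
  λ: 141 + 52/60 + 58.19/3600 = 141.8828306
  E ⇒ keep positive
Point 3:
  Lat: 0 + 38/60 + 15/3600 = 0.6375000
  N → positive
  Lon: 3′ + 20.4″ = 3.34000′; 143 + 3.34000/60 = 143.0556667
  W ⇒ negate
Point 4:
  Latitude: 83° + 55/60 + 33.3/3600 = 83 + 0.916667 + 0.009250 = 83.9259167
  N ⇒ keep positive
  λ: 58′ + 55.5″ = 58.92500′; 139 + 58.92500/60 = 139.9820833
  hemisphere W, so the sign is −
Point 5:
  Latitude: 89° + 5/60 + 26.96/3600 = 89 + 0.083333 + 0.007489 = 89.0908222
  S ⇒ negate
  λ: 29′ + 39″ = 29.65000′; 167 + 29.65000/60 = 167.4941667
  E → positive
Point 6:
  Latitude: 58′ + 57.55″ = 58.95917′; 0 + 58.95917/60 = 0.9826528
  S → negative
  λ: 39′ + 32″ = 39.53333′; 130 + 39.53333/60 = 130.6588889
  W ⇒ negate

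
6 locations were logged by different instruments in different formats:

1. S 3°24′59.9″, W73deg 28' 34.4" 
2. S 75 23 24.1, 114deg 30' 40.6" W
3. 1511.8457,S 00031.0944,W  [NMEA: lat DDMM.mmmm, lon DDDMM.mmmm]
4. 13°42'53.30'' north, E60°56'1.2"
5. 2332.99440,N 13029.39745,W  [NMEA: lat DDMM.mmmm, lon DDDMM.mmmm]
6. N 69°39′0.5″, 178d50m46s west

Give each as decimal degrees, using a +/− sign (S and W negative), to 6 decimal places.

Point 1:
  Latitude: 3° + 24/60 + 59.9/3600 = 3 + 0.400000 + 0.016639 = 3.4166389
  S → negative
  Longitude: 73° + 28/60 + 34.4/3600 = 73 + 0.466667 + 0.009556 = 73.4762222
  W ⇒ negate
Point 2:
  Latitude: 75° + 23/60 + 24.1/3600 = 75 + 0.383333 + 0.006694 = 75.3900278
  S ⇒ negate
  λ: 114° + 30/60 + 40.6/3600 = 114 + 0.500000 + 0.011278 = 114.5112778
  W → negative
Point 3:
  φ: degrees = first 2 digits = 15, minutes = 11.8457; 15 + 11.8457/60 = 15.1974283
  S ⇒ negate
  Longitude: degrees = first 3 digits = 0, minutes = 31.0944; 0 + 31.0944/60 = 0.5182400
  W → negative
Point 4:
  Lat: 13 + 42/60 + 53.3/3600 = 13.7148056
  N ⇒ keep positive
  Longitude: 56′ + 1.2″ = 56.02000′; 60 + 56.02000/60 = 60.9336667
  E ⇒ keep positive
Point 5:
  Lat: split at 2 digits → 23° and 32.9944′; 23 + 32.9944/60 = 23.5499067
  N ⇒ keep positive
  Longitude: degrees = first 3 digits = 130, minutes = 29.39745; 130 + 29.39745/60 = 130.4899575
  W ⇒ negate
Point 6:
  Lat: 69° + 39/60 + 0.5/3600 = 69 + 0.650000 + 0.000139 = 69.6501389
  N ⇒ keep positive
  Longitude: 50′ + 46″ = 50.76667′; 178 + 50.76667/60 = 178.8461111
  W ⇒ negate

1. -3.416639, -73.476222
2. -75.390028, -114.511278
3. -15.197428, -0.518240
4. 13.714806, 60.933667
5. 23.549907, -130.489958
6. 69.650139, -178.846111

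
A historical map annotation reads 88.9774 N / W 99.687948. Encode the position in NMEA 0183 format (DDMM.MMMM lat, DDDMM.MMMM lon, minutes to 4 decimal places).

Latitude: minutes = (88.977400 − 88) × 60 = 58.644000
Longitude: 99° + 0.687948 × 60 = 99° 41.276880′

8858.6440,N / 09941.2769,W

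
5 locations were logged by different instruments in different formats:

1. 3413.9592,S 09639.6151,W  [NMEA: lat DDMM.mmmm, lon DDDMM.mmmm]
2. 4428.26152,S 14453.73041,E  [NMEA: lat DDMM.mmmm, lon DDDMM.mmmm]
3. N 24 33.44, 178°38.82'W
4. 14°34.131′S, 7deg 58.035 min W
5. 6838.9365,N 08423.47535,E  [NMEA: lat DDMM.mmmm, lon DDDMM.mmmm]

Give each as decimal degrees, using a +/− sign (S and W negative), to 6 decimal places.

1. -34.232653, -96.660252
2. -44.471025, 144.895507
3. 24.557333, -178.647000
4. -14.568850, -7.967250
5. 68.648942, 84.391256

Point 1:
  φ: split at 2 digits → 34° and 13.9592′; 34 + 13.9592/60 = 34.2326533
  S ⇒ negate
  Longitude: degrees = first 3 digits = 96, minutes = 39.6151; 96 + 39.6151/60 = 96.6602517
  hemisphere W, so the sign is −
Point 2:
  Latitude: split at 2 digits → 44° and 28.26152′; 44 + 28.26152/60 = 44.4710253
  hemisphere S, so the sign is −
  Longitude: split at 3 digits → 144° and 53.73041′; 144 + 53.73041/60 = 144.8955068
  E → positive
Point 3:
  Lat: 24 + 33.44/60 = 24.5573333
  N ⇒ keep positive
  Lon: 178 + 38.82/60 = 178.6470000
  W ⇒ negate
Point 4:
  Latitude: 34.131′ = 0.568850°; total 14.5688500
  S → negative
  Longitude: 58.035′ = 0.967250°; total 7.9672500
  hemisphere W, so the sign is −
Point 5:
  φ: split at 2 digits → 68° and 38.9365′; 68 + 38.9365/60 = 68.6489417
  N → positive
  Longitude: split at 3 digits → 084° and 23.47535′; 84 + 23.47535/60 = 84.3912558
  E ⇒ keep positive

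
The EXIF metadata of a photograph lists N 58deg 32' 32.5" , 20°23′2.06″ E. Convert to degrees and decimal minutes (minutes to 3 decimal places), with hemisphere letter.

φ: 32 + 32.5/60 = 32.54167′
λ: seconds/60 = 0.03433; minutes = 23 + 0.03433 = 23.03433

58° 32.542′ N, 20° 23.034′ E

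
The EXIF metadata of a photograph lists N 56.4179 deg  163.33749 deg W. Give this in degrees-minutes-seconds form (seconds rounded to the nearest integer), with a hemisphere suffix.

56°25′4″ N, 163°20′15″ W

Latitude: 0.417900° → 25.07400′; 0.07400 × 60 = 4.44″
Longitude: 0.337490 × 60 = 20.24940′ → 20′, remainder × 60 = 14.96″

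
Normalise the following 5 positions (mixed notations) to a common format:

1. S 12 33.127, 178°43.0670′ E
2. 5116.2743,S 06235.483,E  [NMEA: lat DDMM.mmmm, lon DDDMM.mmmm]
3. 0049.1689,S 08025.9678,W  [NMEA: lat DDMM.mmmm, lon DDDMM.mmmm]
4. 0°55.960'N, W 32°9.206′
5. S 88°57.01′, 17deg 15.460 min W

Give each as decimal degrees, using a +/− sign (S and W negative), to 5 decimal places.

1. -12.55212, 178.71778
2. -51.27124, 62.59138
3. -0.81948, -80.43280
4. 0.93267, -32.15343
5. -88.95017, -17.25767

Point 1:
  Lat: 33.127′ = 0.552117°; total 12.552117
  hemisphere S, so the sign is −
  Lon: 43.067′ = 0.717783°; total 178.717783
  E → positive
Point 2:
  φ: split at 2 digits → 51° and 16.2743′; 51 + 16.2743/60 = 51.271238
  hemisphere S, so the sign is −
  λ: split at 3 digits → 062° and 35.483′; 62 + 35.483/60 = 62.591383
  E → positive
Point 3:
  Latitude: split at 2 digits → 00° and 49.1689′; 0 + 49.1689/60 = 0.819482
  hemisphere S, so the sign is −
  Lon: split at 3 digits → 080° and 25.9678′; 80 + 25.9678/60 = 80.432797
  hemisphere W, so the sign is −
Point 4:
  φ: 55.96′ = 0.932667°; total 0.932667
  N → positive
  λ: 9.206′ = 0.153433°; total 32.153433
  hemisphere W, so the sign is −
Point 5:
  φ: 57.01′ = 0.950167°; total 88.950167
  S ⇒ negate
  λ: 17 + 15.46/60 = 17.257667
  hemisphere W, so the sign is −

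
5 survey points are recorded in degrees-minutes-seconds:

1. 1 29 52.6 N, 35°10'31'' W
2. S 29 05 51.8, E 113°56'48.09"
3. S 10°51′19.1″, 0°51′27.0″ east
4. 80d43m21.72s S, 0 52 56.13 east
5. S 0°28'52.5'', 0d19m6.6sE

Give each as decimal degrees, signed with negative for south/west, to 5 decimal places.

1. 1.49794, -35.17528
2. -29.09772, 113.94669
3. -10.85531, 0.85750
4. -80.72270, 0.88226
5. -0.48125, 0.31850

Point 1:
  Latitude: 29′ + 52.6″ = 29.87667′; 1 + 29.87667/60 = 1.497944
  N → positive
  Longitude: 10′ + 31″ = 10.51667′; 35 + 10.51667/60 = 35.175278
  hemisphere W, so the sign is −
Point 2:
  φ: 5′ + 51.8″ = 5.86333′; 29 + 5.86333/60 = 29.097722
  S → negative
  Longitude: 56′ + 48.09″ = 56.80150′; 113 + 56.80150/60 = 113.946692
  E → positive
Point 3:
  Lat: 10 + 51/60 + 19.1/3600 = 10.855306
  hemisphere S, so the sign is −
  λ: 0° + 51/60 + 27/3600 = 0 + 0.850000 + 0.007500 = 0.857500
  E ⇒ keep positive
Point 4:
  Lat: 43′ + 21.72″ = 43.36200′; 80 + 43.36200/60 = 80.722700
  hemisphere S, so the sign is −
  Lon: 0° + 52/60 + 56.13/3600 = 0 + 0.866667 + 0.015592 = 0.882258
  E ⇒ keep positive
Point 5:
  φ: 0° + 28/60 + 52.5/3600 = 0 + 0.466667 + 0.014583 = 0.481250
  S ⇒ negate
  Longitude: 0 + 19/60 + 6.6/3600 = 0.318500
  E ⇒ keep positive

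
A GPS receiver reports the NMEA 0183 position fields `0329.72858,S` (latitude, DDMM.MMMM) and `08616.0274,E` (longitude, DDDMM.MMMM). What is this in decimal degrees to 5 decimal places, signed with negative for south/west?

Lat: split at 2 digits → 03° and 29.72858′; 3 + 29.72858/60 = 3.495476
S → negative
Lon: degrees = first 3 digits = 86, minutes = 16.0274; 86 + 16.0274/60 = 86.267123
E ⇒ keep positive

-3.49548, 86.26712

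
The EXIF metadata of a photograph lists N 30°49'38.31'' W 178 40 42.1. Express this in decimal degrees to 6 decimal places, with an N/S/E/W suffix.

Lat: 30 + 49/60 + 38.31/3600 = 30.8273083
Longitude: 40′ + 42.1″ = 40.70167′; 178 + 40.70167/60 = 178.6783611

30.827308° N, 178.678361° W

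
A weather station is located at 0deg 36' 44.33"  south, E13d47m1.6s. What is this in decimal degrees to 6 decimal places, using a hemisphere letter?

Latitude: 0° + 36/60 + 44.33/3600 = 0 + 0.600000 + 0.012314 = 0.6123139
Lon: 13° + 47/60 + 1.6/3600 = 13 + 0.783333 + 0.000444 = 13.7837778

0.612314° S, 13.783778° E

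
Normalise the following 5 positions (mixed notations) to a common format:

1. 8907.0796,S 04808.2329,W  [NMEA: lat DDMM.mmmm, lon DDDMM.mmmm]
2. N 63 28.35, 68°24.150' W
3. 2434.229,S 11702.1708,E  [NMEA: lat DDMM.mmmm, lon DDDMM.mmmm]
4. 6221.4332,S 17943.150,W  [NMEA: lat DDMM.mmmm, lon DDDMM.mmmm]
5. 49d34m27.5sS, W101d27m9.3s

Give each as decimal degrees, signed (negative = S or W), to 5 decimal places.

Point 1:
  φ: split at 2 digits → 89° and 7.0796′; 89 + 7.0796/60 = 89.117993
  S ⇒ negate
  Lon: split at 3 digits → 048° and 8.2329′; 48 + 8.2329/60 = 48.137215
  hemisphere W, so the sign is −
Point 2:
  Latitude: 63 + 28.35/60 = 63.472500
  N ⇒ keep positive
  Lon: 24.15′ = 0.402500°; total 68.402500
  hemisphere W, so the sign is −
Point 3:
  Lat: degrees = first 2 digits = 24, minutes = 34.229; 24 + 34.229/60 = 24.570483
  S → negative
  Lon: split at 3 digits → 117° and 2.1708′; 117 + 2.1708/60 = 117.036180
  E ⇒ keep positive
Point 4:
  Latitude: split at 2 digits → 62° and 21.4332′; 62 + 21.4332/60 = 62.357220
  S → negative
  Longitude: degrees = first 3 digits = 179, minutes = 43.15; 179 + 43.15/60 = 179.719167
  hemisphere W, so the sign is −
Point 5:
  Latitude: 49 + 34/60 + 27.5/3600 = 49.574306
  S ⇒ negate
  Lon: 27′ + 9.3″ = 27.15500′; 101 + 27.15500/60 = 101.452583
  W → negative

1. -89.11799, -48.13722
2. 63.47250, -68.40250
3. -24.57048, 117.03618
4. -62.35722, -179.71917
5. -49.57431, -101.45258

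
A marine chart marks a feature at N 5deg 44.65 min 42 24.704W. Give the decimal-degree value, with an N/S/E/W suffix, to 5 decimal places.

Lat: 5 + 44.65/60 = 5.744167
Lon: 24.704′ = 0.411733°; total 42.411733

5.74417° N, 42.41173° W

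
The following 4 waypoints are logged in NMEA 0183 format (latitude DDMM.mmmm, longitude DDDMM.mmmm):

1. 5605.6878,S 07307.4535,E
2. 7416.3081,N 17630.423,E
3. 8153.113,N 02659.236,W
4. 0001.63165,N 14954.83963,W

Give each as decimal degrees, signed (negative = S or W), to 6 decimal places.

1. -56.094797, 73.124225
2. 74.271802, 176.507050
3. 81.885217, -26.987267
4. 0.027194, -149.913994

Point 1:
  Latitude: split at 2 digits → 56° and 5.6878′; 56 + 5.6878/60 = 56.0947967
  S → negative
  Lon: split at 3 digits → 073° and 7.4535′; 73 + 7.4535/60 = 73.1242250
  E → positive
Point 2:
  φ: degrees = first 2 digits = 74, minutes = 16.3081; 74 + 16.3081/60 = 74.2718017
  N → positive
  Longitude: split at 3 digits → 176° and 30.423′; 176 + 30.423/60 = 176.5070500
  E → positive
Point 3:
  φ: split at 2 digits → 81° and 53.113′; 81 + 53.113/60 = 81.8852167
  N ⇒ keep positive
  Lon: split at 3 digits → 026° and 59.236′; 26 + 59.236/60 = 26.9872667
  hemisphere W, so the sign is −
Point 4:
  φ: degrees = first 2 digits = 0, minutes = 1.63165; 0 + 1.63165/60 = 0.0271942
  N → positive
  Lon: split at 3 digits → 149° and 54.83963′; 149 + 54.83963/60 = 149.9139938
  W → negative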